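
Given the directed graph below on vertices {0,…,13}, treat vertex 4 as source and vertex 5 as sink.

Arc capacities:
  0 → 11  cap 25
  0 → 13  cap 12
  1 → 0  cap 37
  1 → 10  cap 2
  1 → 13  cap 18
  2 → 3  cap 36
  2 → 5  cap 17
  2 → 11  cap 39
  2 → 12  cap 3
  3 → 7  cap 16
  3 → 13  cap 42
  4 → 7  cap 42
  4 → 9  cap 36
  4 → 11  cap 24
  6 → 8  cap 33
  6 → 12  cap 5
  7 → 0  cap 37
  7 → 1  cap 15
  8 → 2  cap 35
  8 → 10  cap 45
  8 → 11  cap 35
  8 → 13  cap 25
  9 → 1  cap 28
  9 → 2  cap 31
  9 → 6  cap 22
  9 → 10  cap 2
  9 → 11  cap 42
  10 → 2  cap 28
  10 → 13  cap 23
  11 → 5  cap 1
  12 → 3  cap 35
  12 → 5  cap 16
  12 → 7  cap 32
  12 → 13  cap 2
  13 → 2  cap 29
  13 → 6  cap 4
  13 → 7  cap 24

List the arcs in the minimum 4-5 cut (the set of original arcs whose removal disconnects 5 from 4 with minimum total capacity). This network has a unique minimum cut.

augment #1: 4→11→5 push 1
augment #2: 4→9→2→5 push 17
augment #3: 4→9→2→12→5 push 3
augment #4: 4→9→6→12→5 push 5
max flow = 26; residual-reachable set from 4 gives S-side
cut edges (S→T): {(2,5), (2,12), (6,12), (11,5)} total cap 26

Min-cut arcs: {(2,5), (2,12), (6,12), (11,5)} (total capacity 26)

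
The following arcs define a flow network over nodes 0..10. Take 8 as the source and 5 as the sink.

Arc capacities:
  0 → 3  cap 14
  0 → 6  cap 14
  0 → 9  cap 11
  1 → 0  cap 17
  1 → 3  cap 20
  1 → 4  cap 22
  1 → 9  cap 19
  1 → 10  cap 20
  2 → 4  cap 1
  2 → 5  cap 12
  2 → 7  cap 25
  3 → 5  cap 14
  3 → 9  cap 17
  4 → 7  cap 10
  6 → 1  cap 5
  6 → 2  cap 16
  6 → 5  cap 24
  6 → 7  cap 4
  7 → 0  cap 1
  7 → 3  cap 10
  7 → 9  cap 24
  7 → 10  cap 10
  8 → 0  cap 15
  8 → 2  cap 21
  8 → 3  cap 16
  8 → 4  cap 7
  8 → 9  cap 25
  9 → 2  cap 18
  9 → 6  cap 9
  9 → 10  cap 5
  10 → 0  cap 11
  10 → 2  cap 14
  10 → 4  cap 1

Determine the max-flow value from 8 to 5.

Maximum flow value: 49

augment #1: 8→2→5 bottleneck 12, total now 12
augment #2: 8→3→5 bottleneck 14, total now 26
augment #3: 8→0→6→5 bottleneck 14, total now 40
augment #4: 8→9→6→5 bottleneck 9, total now 49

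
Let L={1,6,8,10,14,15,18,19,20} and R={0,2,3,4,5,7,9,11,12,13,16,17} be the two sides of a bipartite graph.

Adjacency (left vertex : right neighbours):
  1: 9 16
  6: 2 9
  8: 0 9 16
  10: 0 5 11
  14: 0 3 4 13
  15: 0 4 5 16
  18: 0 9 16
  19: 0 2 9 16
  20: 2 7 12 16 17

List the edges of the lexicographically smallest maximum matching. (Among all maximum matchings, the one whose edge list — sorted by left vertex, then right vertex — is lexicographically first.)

Lex-smallest maximum matching: {(1,9), (6,2), (8,0), (10,5), (14,3), (15,4), (18,16), (20,7)}

|M| = 8 (so the lex-smallest maximum matching has 8 edges)
process left vertices in ascending order; for each, take the smallest-labelled available neighbour that still permits 8 edges overall, or leave it unmatched if none does
lex-smallest matching: {1-9, 6-2, 8-0, 10-5, 14-3, 15-4, 18-16, 20-7}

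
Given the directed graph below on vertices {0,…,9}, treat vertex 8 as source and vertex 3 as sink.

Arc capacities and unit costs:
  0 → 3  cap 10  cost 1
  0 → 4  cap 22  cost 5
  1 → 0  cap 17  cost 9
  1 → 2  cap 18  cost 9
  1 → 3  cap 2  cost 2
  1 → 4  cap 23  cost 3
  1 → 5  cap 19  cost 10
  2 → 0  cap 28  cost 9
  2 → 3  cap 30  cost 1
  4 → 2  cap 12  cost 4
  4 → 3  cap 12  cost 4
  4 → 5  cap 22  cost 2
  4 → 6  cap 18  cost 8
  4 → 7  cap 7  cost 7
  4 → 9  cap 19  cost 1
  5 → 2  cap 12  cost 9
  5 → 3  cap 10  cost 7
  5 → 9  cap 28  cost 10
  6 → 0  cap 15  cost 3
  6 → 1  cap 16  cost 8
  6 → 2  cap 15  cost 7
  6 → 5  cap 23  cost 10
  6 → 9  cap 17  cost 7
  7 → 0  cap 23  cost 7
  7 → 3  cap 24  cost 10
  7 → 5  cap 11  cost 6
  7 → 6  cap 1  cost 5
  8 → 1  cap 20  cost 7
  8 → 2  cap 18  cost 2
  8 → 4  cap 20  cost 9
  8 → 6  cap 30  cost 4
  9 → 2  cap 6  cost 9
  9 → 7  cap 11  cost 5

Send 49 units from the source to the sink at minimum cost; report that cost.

shortest-cost path #1: 8→2→3 push 18 @ unit cost 3 (adds 54)
shortest-cost path #2: 8→6→0→3 push 10 @ unit cost 8 (adds 80)
shortest-cost path #3: 8→1→3 push 2 @ unit cost 9 (adds 18)
shortest-cost path #4: 8→6→2→3 push 12 @ unit cost 12 (adds 144)
shortest-cost path #5: 8→4→3 push 7 @ unit cost 13 (adds 91)
total cost = 387

Minimum cost for 49 units: 387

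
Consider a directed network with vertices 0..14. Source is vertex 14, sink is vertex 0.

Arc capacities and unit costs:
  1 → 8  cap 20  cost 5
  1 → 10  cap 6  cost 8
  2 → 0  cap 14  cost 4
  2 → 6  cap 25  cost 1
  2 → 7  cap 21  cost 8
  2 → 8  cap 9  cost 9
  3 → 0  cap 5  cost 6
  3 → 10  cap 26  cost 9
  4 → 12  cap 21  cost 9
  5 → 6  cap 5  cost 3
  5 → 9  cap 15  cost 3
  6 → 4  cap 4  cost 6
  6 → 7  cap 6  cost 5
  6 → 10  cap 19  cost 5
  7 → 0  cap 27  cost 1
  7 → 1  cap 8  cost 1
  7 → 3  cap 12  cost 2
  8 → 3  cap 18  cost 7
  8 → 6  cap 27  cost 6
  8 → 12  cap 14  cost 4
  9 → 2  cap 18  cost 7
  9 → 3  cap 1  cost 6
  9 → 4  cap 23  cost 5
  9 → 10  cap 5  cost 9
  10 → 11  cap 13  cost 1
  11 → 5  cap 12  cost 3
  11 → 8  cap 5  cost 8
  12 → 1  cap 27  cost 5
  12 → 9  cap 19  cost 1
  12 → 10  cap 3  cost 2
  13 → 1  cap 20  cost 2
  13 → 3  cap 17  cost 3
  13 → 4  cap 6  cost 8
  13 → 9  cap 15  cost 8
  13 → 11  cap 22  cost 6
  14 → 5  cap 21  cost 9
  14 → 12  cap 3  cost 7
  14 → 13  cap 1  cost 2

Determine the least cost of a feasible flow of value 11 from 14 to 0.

shortest-cost path #1: 14→13→3→0 push 1 @ unit cost 11 (adds 11)
shortest-cost path #2: 14→5→6→7→0 push 5 @ unit cost 18 (adds 90)
shortest-cost path #3: 14→12→9→2→0 push 3 @ unit cost 19 (adds 57)
shortest-cost path #4: 14→5→9→2→0 push 2 @ unit cost 23 (adds 46)
total cost = 204

Minimum cost for 11 units: 204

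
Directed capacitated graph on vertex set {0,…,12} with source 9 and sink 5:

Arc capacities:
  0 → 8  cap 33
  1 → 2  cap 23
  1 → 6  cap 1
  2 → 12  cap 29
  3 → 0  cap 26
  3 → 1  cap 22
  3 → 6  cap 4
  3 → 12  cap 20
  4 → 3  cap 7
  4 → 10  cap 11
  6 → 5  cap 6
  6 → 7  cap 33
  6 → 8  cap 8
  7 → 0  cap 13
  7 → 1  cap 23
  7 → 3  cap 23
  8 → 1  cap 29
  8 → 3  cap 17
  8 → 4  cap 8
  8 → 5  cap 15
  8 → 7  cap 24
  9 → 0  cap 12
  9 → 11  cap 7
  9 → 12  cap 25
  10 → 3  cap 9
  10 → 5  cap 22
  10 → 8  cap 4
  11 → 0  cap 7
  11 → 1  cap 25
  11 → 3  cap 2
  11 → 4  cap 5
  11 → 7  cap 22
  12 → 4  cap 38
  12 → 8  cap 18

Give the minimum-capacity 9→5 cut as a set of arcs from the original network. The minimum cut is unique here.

Min-cut arcs: {(1,6), (3,6), (4,10), (8,5)} (total capacity 31)

augment #1: 9→0→8→5 push 12
augment #2: 9→12→8→5 push 3
augment #3: 9→11→1→6→5 push 1
augment #4: 9→11→3→6→5 push 2
augment #5: 9→11→4→10→5 push 4
augment #6: 9→12→4→10→5 push 7
augment #7: 9→12→4→3→6→5 push 2
max flow = 31; residual-reachable set from 9 gives S-side
cut edges (S→T): {(1,6), (3,6), (4,10), (8,5)} total cap 31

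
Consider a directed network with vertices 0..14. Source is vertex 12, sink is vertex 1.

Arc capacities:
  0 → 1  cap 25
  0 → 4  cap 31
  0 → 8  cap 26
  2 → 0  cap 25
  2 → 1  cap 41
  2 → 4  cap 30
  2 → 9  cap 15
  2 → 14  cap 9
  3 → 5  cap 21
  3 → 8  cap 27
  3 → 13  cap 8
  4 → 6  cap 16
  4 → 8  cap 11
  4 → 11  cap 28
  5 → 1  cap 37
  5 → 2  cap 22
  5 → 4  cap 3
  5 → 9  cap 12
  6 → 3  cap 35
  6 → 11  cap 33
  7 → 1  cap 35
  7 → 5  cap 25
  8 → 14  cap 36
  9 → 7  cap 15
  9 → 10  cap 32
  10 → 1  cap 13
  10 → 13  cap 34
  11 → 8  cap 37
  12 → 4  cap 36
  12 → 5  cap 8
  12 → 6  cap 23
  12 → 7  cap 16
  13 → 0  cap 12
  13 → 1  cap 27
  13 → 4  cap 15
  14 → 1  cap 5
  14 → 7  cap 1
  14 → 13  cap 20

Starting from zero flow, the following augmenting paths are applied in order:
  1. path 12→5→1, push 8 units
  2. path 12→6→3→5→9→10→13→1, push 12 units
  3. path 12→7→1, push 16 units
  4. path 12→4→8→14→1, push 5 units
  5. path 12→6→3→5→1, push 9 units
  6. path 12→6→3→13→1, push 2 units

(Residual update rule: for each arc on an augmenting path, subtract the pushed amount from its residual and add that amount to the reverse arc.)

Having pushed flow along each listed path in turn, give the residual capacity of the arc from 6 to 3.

Residual capacity of (6,3): 12

after path 1 (12→5→1, push 8): res(6,3)=35
after path 2 (12→6→3→5→9→10→13→1, push 12): res(6,3)=23
after path 3 (12→7→1, push 16): res(6,3)=23
after path 4 (12→4→8→14→1, push 5): res(6,3)=23
after path 5 (12→6→3→5→1, push 9): res(6,3)=14
after path 6 (12→6→3→13→1, push 2): res(6,3)=12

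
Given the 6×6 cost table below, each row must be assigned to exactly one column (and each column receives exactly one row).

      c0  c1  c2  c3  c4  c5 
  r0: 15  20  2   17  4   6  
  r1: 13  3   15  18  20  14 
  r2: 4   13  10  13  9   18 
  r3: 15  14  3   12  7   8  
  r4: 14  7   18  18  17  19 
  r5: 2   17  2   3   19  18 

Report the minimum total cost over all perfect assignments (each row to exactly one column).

optimal assignment: row0→col4 (cost 4), row1→col5 (cost 14), row2→col0 (cost 4), row3→col2 (cost 3), row4→col1 (cost 7), row5→col3 (cost 3)
total = 4 + 14 + 4 + 3 + 7 + 3 = 35

Minimum assignment cost: 35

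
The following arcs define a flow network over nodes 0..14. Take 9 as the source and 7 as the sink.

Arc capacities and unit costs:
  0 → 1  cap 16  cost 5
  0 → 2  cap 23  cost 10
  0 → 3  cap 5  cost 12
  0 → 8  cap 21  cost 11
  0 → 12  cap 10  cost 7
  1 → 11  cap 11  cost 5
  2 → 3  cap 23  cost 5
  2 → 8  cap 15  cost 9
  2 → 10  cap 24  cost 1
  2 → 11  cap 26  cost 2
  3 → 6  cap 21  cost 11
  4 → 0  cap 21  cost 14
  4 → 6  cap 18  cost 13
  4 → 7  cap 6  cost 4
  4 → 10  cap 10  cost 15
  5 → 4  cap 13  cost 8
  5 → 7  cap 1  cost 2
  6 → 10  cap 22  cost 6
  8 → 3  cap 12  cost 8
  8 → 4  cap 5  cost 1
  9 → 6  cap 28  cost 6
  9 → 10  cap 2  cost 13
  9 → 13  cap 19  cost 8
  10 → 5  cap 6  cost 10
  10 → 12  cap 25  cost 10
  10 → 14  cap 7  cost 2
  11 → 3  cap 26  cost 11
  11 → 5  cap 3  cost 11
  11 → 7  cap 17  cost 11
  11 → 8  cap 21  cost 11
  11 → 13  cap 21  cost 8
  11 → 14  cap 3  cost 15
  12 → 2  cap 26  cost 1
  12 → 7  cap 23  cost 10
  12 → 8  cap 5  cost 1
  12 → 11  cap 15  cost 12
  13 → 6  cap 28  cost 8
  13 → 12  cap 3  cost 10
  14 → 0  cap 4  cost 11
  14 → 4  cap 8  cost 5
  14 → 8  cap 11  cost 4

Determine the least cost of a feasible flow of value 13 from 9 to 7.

shortest-cost path #1: 9→6→10→14→4→7 push 6 @ unit cost 23 (adds 138)
shortest-cost path #2: 9→6→10→5→7 push 1 @ unit cost 24 (adds 24)
shortest-cost path #3: 9→13→12→7 push 3 @ unit cost 28 (adds 84)
shortest-cost path #4: 9→6→10→12→7 push 3 @ unit cost 32 (adds 96)
total cost = 342

Minimum cost for 13 units: 342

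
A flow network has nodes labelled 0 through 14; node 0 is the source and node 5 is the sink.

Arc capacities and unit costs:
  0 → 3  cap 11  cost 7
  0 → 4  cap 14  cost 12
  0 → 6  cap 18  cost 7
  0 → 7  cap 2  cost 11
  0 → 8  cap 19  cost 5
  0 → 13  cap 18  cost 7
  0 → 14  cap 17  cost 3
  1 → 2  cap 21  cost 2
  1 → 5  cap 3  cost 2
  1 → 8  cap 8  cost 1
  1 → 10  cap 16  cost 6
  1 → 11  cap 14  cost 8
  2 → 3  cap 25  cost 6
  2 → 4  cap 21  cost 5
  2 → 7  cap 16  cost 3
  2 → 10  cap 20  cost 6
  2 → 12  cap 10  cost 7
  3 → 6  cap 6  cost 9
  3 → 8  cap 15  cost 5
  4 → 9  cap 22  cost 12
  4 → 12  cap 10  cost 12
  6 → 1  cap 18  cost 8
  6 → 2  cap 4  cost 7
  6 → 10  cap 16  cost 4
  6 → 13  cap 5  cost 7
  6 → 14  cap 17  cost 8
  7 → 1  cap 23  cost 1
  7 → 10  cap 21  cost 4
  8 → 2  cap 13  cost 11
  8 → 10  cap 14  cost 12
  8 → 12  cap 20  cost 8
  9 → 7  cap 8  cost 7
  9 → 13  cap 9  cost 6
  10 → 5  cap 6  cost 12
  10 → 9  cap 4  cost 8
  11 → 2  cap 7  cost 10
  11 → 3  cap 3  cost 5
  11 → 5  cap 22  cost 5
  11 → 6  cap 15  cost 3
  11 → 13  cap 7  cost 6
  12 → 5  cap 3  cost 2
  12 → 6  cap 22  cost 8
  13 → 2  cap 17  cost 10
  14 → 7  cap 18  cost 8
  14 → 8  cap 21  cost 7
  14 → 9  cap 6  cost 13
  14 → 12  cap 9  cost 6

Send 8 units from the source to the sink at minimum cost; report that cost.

shortest-cost path #1: 0→14→12→5 push 3 @ unit cost 11 (adds 33)
shortest-cost path #2: 0→7→1→5 push 2 @ unit cost 14 (adds 28)
shortest-cost path #3: 0→14→7→1→5 push 1 @ unit cost 14 (adds 14)
shortest-cost path #4: 0→6→10→5 push 2 @ unit cost 23 (adds 46)
total cost = 121

Minimum cost for 8 units: 121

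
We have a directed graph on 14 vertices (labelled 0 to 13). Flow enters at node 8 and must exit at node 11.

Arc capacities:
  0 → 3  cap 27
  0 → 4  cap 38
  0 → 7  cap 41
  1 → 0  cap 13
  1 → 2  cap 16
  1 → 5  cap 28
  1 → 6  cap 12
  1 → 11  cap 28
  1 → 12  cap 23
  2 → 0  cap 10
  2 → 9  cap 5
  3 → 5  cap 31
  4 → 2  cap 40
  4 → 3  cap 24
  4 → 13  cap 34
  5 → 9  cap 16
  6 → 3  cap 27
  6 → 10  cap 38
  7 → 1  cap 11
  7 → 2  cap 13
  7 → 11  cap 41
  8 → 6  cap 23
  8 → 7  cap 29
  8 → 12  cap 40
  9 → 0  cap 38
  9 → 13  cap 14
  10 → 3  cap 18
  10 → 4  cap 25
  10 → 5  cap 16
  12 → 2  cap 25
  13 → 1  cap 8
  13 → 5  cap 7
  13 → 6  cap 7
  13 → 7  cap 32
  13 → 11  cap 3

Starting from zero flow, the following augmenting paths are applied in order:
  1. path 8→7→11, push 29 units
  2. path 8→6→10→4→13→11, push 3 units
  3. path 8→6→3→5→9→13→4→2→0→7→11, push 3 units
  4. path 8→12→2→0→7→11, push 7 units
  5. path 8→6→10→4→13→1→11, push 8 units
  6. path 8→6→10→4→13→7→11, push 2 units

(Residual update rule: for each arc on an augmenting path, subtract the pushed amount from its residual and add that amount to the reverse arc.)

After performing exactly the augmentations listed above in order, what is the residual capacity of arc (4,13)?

Residual capacity of (4,13): 24

after path 1 (8→7→11, push 29): res(4,13)=34
after path 2 (8→6→10→4→13→11, push 3): res(4,13)=31
after path 3 (8→6→3→5→9→13→4→2→0→7→11, push 3): res(4,13)=34
after path 4 (8→12→2→0→7→11, push 7): res(4,13)=34
after path 5 (8→6→10→4→13→1→11, push 8): res(4,13)=26
after path 6 (8→6→10→4→13→7→11, push 2): res(4,13)=24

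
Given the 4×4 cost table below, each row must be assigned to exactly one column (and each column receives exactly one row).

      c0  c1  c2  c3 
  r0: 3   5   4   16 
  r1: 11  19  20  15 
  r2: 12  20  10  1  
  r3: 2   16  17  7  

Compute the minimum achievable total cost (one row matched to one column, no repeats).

optimal assignment: row0→col2 (cost 4), row1→col1 (cost 19), row2→col3 (cost 1), row3→col0 (cost 2)
total = 4 + 19 + 1 + 2 = 26

Minimum assignment cost: 26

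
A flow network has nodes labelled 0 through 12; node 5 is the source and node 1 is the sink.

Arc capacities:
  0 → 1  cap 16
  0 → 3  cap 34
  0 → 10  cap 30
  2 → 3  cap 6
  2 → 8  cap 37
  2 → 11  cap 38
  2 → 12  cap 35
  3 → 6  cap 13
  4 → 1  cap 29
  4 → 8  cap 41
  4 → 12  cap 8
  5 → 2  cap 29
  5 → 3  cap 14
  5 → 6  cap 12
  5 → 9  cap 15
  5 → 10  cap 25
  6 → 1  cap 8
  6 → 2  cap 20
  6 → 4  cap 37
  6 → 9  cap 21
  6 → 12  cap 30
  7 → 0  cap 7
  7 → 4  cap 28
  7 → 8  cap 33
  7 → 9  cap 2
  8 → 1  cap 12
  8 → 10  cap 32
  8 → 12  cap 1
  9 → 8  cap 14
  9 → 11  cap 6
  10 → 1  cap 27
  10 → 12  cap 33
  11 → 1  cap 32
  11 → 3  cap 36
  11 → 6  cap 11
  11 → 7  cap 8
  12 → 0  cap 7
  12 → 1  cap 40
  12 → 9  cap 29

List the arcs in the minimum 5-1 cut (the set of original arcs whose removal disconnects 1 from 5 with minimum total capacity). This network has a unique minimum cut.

augment #1: 5→6→1 push 8
augment #2: 5→10→1 push 25
augment #3: 5→2→8→1 push 12
augment #4: 5→2→11→1 push 17
augment #5: 5→6→4→1 push 4
augment #6: 5→9→11→1 push 6
augment #7: 5→3→6→4→1 push 13
augment #8: 5→9→8→10→1 push 2
augment #9: 5→9→8→12→1 push 1
augment #10: 5→9→8→2→11→1 push 6
max flow = 94; residual-reachable set from 5 gives S-side
cut edges (S→T): {(3,6), (5,2), (5,6), (5,9), (5,10)} total cap 94

Min-cut arcs: {(3,6), (5,2), (5,6), (5,9), (5,10)} (total capacity 94)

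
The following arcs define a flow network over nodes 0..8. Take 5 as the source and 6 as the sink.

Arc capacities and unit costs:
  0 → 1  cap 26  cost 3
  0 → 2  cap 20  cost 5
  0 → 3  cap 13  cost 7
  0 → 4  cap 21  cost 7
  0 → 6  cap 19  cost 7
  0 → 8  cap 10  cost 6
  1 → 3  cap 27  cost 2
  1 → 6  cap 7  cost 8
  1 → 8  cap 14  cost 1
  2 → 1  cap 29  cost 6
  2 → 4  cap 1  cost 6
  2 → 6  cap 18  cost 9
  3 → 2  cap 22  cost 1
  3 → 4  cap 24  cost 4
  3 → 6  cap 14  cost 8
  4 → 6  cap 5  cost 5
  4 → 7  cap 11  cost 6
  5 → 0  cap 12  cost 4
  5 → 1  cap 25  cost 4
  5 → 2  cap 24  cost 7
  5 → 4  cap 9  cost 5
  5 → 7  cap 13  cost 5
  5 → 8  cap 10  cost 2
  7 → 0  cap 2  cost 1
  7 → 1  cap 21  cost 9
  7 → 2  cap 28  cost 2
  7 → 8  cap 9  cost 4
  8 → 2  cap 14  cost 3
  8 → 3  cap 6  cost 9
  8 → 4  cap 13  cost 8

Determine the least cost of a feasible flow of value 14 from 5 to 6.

Minimum cost for 14 units: 149

shortest-cost path #1: 5→4→6 push 5 @ unit cost 10 (adds 50)
shortest-cost path #2: 5→0→6 push 9 @ unit cost 11 (adds 99)
total cost = 149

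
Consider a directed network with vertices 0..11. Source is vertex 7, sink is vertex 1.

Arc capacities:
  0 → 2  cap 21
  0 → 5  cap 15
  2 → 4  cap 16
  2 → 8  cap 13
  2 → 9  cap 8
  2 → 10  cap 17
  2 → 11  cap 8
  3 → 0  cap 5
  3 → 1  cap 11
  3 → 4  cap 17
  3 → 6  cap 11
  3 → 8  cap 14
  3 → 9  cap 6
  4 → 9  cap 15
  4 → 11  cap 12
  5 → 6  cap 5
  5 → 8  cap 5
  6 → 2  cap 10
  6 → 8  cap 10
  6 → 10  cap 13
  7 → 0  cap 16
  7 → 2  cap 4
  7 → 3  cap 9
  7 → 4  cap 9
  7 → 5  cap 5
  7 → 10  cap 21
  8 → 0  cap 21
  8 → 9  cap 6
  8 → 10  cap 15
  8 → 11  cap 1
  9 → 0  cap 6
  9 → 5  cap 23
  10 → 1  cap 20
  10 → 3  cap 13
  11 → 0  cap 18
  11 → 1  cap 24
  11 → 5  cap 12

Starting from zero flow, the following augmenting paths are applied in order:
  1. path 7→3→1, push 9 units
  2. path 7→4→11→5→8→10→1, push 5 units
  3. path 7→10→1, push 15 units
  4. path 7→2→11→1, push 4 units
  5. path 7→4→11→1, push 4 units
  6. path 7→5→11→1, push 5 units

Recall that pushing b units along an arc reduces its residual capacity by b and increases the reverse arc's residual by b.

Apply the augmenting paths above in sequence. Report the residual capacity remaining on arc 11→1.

after path 1 (7→3→1, push 9): res(11,1)=24
after path 2 (7→4→11→5→8→10→1, push 5): res(11,1)=24
after path 3 (7→10→1, push 15): res(11,1)=24
after path 4 (7→2→11→1, push 4): res(11,1)=20
after path 5 (7→4→11→1, push 4): res(11,1)=16
after path 6 (7→5→11→1, push 5): res(11,1)=11

Residual capacity of (11,1): 11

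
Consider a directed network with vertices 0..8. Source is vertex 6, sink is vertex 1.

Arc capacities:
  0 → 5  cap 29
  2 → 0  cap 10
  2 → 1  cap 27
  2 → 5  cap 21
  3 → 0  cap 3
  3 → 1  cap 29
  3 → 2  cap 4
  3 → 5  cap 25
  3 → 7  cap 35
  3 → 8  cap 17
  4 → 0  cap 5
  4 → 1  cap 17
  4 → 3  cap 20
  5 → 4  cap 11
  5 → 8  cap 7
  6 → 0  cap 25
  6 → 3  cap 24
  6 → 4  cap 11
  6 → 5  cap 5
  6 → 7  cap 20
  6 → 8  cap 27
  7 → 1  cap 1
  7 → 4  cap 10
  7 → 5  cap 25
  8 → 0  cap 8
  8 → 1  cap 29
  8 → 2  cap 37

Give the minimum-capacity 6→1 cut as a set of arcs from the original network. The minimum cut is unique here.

augment #1: 6→3→1 push 24
augment #2: 6→4→1 push 11
augment #3: 6→7→1 push 1
augment #4: 6→8→1 push 27
augment #5: 6→5→4→1 push 5
augment #6: 6→7→4→1 push 1
augment #7: 6→0→5→8→1 push 2
augment #8: 6→7→4→3→1 push 5
augment #9: 6→0→5→8→2→1 push 5
augment #10: 6→7→4→3→2→1 push 4
augment #11: 6→0→5→4→3→8→2→1 push 6
max flow = 91; residual-reachable set from 6 gives S-side
cut edges (S→T): {(5,4), (5,8), (6,3), (6,4), (6,8), (7,1), (7,4)} total cap 91

Min-cut arcs: {(5,4), (5,8), (6,3), (6,4), (6,8), (7,1), (7,4)} (total capacity 91)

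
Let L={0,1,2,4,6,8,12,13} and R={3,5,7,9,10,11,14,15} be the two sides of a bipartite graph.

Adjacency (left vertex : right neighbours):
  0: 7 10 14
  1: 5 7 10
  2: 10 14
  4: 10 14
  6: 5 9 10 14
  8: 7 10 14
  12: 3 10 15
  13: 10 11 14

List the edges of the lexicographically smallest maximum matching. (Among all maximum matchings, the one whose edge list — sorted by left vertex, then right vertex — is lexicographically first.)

|M| = 7 (so the lex-smallest maximum matching has 7 edges)
process left vertices in ascending order; for each, take the smallest-labelled available neighbour that still permits 7 edges overall, or leave it unmatched if none does
lex-smallest matching: {0-7, 1-5, 2-10, 4-14, 6-9, 12-3, 13-11}

Lex-smallest maximum matching: {(0,7), (1,5), (2,10), (4,14), (6,9), (12,3), (13,11)}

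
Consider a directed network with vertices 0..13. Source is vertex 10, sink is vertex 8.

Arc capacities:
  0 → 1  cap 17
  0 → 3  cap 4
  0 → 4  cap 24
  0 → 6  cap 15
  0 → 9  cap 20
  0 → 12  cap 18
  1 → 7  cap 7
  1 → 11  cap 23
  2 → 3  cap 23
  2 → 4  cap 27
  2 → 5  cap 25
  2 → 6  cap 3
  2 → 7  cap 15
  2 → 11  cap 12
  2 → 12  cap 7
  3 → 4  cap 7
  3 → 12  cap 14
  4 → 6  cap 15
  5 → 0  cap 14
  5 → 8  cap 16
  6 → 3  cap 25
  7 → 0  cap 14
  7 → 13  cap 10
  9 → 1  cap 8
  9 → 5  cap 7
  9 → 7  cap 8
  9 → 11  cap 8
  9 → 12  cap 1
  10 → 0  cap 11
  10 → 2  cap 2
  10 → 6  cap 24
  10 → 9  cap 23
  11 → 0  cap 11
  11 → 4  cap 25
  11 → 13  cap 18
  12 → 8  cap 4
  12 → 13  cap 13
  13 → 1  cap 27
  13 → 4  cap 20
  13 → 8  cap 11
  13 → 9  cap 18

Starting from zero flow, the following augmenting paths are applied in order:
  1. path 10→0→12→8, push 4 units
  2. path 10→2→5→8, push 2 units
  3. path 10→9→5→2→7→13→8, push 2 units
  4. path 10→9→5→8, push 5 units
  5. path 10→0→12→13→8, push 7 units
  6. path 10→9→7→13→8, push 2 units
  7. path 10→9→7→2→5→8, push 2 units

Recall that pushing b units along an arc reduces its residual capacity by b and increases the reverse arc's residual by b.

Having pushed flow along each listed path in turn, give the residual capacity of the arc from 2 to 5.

Residual capacity of (2,5): 23

after path 1 (10→0→12→8, push 4): res(2,5)=25
after path 2 (10→2→5→8, push 2): res(2,5)=23
after path 3 (10→9→5→2→7→13→8, push 2): res(2,5)=25
after path 4 (10→9→5→8, push 5): res(2,5)=25
after path 5 (10→0→12→13→8, push 7): res(2,5)=25
after path 6 (10→9→7→13→8, push 2): res(2,5)=25
after path 7 (10→9→7→2→5→8, push 2): res(2,5)=23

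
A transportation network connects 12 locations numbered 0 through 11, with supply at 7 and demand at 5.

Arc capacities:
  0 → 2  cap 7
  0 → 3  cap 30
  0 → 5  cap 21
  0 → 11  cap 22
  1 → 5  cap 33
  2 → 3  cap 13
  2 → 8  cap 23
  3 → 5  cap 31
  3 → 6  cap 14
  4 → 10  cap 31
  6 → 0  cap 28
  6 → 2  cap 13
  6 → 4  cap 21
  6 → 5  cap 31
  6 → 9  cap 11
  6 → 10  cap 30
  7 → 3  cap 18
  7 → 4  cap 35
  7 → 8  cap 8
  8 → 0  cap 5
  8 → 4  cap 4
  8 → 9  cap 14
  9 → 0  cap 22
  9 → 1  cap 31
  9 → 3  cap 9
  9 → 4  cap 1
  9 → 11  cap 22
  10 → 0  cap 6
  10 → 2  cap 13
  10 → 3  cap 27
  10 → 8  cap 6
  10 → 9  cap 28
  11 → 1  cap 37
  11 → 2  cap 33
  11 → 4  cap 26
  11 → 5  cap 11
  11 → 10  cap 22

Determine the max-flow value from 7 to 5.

Maximum flow value: 57

augment #1: 7→3→5 bottleneck 18, total now 18
augment #2: 7→8→0→5 bottleneck 5, total now 23
augment #3: 7→4→10→0→5 bottleneck 6, total now 29
augment #4: 7→4→10→3→5 bottleneck 13, total now 42
augment #5: 7→8→9→0→5 bottleneck 3, total now 45
augment #6: 7→4→10→3→6→5 bottleneck 12, total now 57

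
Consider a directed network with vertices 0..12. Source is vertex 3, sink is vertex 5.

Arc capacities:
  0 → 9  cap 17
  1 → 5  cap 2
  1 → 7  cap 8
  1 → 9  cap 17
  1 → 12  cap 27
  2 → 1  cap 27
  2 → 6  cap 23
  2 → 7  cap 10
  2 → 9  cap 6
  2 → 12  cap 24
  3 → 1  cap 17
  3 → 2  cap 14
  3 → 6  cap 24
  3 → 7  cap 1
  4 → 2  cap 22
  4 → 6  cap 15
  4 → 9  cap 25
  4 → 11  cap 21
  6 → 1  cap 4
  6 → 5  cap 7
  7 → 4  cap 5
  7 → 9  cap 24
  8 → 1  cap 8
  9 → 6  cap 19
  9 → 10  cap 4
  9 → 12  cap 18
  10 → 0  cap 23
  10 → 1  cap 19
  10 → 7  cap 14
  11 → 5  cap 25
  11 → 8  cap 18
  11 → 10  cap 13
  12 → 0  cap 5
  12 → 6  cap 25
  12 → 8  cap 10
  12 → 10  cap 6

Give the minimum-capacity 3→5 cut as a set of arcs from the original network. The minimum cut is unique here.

Min-cut arcs: {(1,5), (6,5), (7,4)} (total capacity 14)

augment #1: 3→1→5 push 2
augment #2: 3→6→5 push 7
augment #3: 3→7→4→11→5 push 1
augment #4: 3→1→7→4→11→5 push 4
max flow = 14; residual-reachable set from 3 gives S-side
cut edges (S→T): {(1,5), (6,5), (7,4)} total cap 14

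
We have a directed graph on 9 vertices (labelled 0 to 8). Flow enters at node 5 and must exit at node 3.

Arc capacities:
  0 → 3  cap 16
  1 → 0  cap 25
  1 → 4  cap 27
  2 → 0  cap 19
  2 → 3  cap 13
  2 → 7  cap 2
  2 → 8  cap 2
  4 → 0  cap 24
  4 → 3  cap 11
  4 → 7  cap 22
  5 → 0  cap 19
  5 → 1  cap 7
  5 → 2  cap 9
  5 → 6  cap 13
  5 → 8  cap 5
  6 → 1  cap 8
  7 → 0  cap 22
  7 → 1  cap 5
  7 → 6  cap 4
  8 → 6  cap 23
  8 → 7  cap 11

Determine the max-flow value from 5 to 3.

Maximum flow value: 36

augment #1: 5→0→3 bottleneck 16, total now 16
augment #2: 5→2→3 bottleneck 9, total now 25
augment #3: 5→1→4→3 bottleneck 7, total now 32
augment #4: 5→6→1→4→3 bottleneck 4, total now 36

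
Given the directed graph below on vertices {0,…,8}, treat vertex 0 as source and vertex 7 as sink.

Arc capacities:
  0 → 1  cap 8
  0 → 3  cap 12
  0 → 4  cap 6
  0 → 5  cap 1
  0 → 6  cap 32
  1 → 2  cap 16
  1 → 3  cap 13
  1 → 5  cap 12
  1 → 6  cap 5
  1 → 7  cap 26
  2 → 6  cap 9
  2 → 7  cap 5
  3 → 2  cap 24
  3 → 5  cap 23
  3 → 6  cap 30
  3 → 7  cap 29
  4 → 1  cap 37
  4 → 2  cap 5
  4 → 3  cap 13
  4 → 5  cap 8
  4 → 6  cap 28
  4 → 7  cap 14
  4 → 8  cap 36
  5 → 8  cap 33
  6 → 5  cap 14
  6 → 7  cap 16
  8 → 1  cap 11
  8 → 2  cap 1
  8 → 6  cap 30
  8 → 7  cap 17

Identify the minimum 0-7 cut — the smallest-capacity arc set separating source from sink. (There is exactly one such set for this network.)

Min-cut arcs: {(0,1), (0,3), (0,4), (0,5), (6,5), (6,7)} (total capacity 57)

augment #1: 0→1→7 push 8
augment #2: 0→3→7 push 12
augment #3: 0→4→7 push 6
augment #4: 0→6→7 push 16
augment #5: 0→5→8→7 push 1
augment #6: 0→6→5→8→7 push 14
max flow = 57; residual-reachable set from 0 gives S-side
cut edges (S→T): {(0,1), (0,3), (0,4), (0,5), (6,5), (6,7)} total cap 57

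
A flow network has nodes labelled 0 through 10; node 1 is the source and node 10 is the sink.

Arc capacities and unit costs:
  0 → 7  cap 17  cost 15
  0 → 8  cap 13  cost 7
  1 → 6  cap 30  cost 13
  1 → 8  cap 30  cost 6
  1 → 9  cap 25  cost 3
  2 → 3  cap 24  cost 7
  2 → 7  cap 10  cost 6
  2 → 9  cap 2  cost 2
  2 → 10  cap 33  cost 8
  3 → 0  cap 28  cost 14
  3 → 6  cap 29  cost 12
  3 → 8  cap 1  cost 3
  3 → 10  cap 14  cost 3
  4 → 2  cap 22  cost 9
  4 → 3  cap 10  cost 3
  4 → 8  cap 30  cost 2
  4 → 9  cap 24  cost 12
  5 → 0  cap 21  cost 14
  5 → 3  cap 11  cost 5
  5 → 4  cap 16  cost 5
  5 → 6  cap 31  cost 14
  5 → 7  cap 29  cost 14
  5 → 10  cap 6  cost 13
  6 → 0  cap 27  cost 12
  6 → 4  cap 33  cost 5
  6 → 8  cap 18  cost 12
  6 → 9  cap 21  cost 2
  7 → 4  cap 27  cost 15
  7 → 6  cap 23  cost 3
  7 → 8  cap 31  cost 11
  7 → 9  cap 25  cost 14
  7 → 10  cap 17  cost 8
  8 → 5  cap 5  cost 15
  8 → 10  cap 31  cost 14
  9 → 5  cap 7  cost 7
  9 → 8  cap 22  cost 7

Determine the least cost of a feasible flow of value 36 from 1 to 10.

Minimum cost for 36 units: 706

shortest-cost path #1: 1→9→5→3→10 push 7 @ unit cost 18 (adds 126)
shortest-cost path #2: 1→8→10 push 29 @ unit cost 20 (adds 580)
total cost = 706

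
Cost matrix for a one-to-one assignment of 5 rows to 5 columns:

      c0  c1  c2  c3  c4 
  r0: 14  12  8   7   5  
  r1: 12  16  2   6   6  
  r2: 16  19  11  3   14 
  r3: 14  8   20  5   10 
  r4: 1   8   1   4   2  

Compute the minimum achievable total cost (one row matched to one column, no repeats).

optimal assignment: row0→col4 (cost 5), row1→col2 (cost 2), row2→col3 (cost 3), row3→col1 (cost 8), row4→col0 (cost 1)
total = 5 + 2 + 3 + 8 + 1 = 19

Minimum assignment cost: 19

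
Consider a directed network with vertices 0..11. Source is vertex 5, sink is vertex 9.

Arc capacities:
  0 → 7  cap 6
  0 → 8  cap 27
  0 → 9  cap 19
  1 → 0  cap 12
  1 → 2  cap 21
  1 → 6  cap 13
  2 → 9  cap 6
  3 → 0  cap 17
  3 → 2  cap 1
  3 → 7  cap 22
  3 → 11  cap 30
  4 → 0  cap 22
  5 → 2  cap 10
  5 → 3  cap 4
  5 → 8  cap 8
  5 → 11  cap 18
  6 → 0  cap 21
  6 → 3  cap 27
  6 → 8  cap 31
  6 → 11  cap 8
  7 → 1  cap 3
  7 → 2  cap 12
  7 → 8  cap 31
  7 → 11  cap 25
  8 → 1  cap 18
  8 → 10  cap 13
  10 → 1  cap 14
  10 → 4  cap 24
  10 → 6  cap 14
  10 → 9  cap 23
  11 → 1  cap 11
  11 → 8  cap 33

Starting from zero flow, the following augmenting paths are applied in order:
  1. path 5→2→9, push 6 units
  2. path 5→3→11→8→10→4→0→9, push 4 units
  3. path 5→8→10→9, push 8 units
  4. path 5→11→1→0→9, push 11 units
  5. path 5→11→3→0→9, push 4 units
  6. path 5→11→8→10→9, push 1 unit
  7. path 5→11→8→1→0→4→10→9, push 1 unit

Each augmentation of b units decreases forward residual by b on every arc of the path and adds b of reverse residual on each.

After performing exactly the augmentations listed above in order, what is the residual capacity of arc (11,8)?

after path 1 (5→2→9, push 6): res(11,8)=33
after path 2 (5→3→11→8→10→4→0→9, push 4): res(11,8)=29
after path 3 (5→8→10→9, push 8): res(11,8)=29
after path 4 (5→11→1→0→9, push 11): res(11,8)=29
after path 5 (5→11→3→0→9, push 4): res(11,8)=29
after path 6 (5→11→8→10→9, push 1): res(11,8)=28
after path 7 (5→11→8→1→0→4→10→9, push 1): res(11,8)=27

Residual capacity of (11,8): 27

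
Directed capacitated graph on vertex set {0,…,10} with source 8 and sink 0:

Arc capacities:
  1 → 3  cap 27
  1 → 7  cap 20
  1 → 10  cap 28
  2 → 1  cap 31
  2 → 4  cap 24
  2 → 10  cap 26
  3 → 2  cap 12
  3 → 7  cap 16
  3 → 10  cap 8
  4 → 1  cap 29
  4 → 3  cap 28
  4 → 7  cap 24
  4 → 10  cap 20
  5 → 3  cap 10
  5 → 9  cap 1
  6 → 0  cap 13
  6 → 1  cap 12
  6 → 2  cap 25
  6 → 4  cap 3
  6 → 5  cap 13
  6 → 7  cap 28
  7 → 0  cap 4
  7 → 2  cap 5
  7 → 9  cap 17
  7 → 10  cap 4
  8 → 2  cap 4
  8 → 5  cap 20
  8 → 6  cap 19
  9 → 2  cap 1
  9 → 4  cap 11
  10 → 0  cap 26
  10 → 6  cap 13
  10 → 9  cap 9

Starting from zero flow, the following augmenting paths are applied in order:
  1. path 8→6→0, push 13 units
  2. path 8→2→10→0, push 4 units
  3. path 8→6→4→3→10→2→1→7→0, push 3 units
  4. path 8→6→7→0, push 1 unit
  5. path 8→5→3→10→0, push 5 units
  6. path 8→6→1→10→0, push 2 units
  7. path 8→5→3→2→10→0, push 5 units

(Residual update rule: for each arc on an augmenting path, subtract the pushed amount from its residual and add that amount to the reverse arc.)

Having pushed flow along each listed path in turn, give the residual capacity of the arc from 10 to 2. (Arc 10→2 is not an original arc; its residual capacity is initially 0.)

Residual capacity of (10,2): 6

after path 1 (8→6→0, push 13): res(10,2)=0
after path 2 (8→2→10→0, push 4): res(10,2)=4
after path 3 (8→6→4→3→10→2→1→7→0, push 3): res(10,2)=1
after path 4 (8→6→7→0, push 1): res(10,2)=1
after path 5 (8→5→3→10→0, push 5): res(10,2)=1
after path 6 (8→6→1→10→0, push 2): res(10,2)=1
after path 7 (8→5→3→2→10→0, push 5): res(10,2)=6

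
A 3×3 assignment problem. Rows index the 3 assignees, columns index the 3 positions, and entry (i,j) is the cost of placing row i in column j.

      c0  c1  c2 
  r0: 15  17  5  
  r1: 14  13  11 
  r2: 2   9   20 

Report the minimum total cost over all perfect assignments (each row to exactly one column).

optimal assignment: row0→col2 (cost 5), row1→col1 (cost 13), row2→col0 (cost 2)
total = 5 + 13 + 2 = 20

Minimum assignment cost: 20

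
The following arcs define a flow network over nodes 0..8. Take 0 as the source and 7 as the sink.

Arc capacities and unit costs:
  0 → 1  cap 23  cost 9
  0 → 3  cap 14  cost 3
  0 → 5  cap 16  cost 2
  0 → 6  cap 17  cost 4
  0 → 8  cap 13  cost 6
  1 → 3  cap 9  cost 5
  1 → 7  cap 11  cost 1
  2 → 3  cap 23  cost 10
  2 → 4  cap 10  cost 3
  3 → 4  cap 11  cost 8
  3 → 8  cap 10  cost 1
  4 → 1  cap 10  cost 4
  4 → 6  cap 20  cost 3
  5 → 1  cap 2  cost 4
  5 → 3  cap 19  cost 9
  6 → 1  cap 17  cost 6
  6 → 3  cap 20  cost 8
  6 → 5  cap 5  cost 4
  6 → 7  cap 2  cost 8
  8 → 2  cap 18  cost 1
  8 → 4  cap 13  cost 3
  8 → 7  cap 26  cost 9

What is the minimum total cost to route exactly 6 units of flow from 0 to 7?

shortest-cost path #1: 0→5→1→7 push 2 @ unit cost 7 (adds 14)
shortest-cost path #2: 0→1→7 push 4 @ unit cost 10 (adds 40)
total cost = 54

Minimum cost for 6 units: 54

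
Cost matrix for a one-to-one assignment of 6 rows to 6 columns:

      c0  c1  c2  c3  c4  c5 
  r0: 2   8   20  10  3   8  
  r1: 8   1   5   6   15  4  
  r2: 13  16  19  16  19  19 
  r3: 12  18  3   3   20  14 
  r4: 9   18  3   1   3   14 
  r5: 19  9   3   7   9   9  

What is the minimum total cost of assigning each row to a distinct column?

Minimum assignment cost: 30

optimal assignment: row0→col4 (cost 3), row1→col1 (cost 1), row2→col0 (cost 13), row3→col2 (cost 3), row4→col3 (cost 1), row5→col5 (cost 9)
total = 3 + 1 + 13 + 3 + 1 + 9 = 30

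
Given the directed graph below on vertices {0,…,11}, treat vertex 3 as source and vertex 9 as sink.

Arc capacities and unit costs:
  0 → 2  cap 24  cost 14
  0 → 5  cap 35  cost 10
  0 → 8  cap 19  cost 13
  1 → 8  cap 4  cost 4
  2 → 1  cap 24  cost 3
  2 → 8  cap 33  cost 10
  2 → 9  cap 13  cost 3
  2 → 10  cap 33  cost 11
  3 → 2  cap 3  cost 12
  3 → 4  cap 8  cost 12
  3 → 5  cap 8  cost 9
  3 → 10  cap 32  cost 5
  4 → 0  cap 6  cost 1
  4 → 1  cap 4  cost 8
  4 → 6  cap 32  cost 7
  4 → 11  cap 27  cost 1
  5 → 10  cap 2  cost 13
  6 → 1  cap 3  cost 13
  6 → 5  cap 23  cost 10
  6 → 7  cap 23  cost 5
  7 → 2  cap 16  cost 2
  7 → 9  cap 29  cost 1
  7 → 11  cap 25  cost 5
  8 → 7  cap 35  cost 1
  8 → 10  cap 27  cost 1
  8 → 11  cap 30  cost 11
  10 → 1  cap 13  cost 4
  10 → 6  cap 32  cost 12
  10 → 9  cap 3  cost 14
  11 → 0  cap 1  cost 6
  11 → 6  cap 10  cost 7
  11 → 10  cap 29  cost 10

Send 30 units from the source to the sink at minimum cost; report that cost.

Minimum cost for 30 units: 622

shortest-cost path #1: 3→2→9 push 3 @ unit cost 15 (adds 45)
shortest-cost path #2: 3→10→1→8→7→9 push 4 @ unit cost 15 (adds 60)
shortest-cost path #3: 3→10→9 push 3 @ unit cost 19 (adds 57)
shortest-cost path #4: 3→10→6→7→9 push 20 @ unit cost 23 (adds 460)
total cost = 622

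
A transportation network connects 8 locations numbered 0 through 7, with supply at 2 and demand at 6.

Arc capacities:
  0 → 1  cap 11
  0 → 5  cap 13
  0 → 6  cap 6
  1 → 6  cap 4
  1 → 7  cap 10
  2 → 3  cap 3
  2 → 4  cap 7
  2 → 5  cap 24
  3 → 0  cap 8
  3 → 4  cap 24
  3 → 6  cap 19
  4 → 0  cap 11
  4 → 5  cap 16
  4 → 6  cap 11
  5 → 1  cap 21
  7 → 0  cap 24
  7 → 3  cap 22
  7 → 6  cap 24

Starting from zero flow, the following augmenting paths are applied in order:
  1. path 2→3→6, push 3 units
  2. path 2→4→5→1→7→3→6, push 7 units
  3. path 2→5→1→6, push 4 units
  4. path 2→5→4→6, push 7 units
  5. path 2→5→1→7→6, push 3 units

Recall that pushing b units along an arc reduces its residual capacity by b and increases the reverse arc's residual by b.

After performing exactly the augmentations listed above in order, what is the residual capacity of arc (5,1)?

after path 1 (2→3→6, push 3): res(5,1)=21
after path 2 (2→4→5→1→7→3→6, push 7): res(5,1)=14
after path 3 (2→5→1→6, push 4): res(5,1)=10
after path 4 (2→5→4→6, push 7): res(5,1)=10
after path 5 (2→5→1→7→6, push 3): res(5,1)=7

Residual capacity of (5,1): 7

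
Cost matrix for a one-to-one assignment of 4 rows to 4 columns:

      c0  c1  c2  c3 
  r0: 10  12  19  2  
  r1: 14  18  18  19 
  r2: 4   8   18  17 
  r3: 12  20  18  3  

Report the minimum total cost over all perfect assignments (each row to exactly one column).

Minimum assignment cost: 37

optimal assignment: row0→col1 (cost 12), row1→col2 (cost 18), row2→col0 (cost 4), row3→col3 (cost 3)
total = 12 + 18 + 4 + 3 = 37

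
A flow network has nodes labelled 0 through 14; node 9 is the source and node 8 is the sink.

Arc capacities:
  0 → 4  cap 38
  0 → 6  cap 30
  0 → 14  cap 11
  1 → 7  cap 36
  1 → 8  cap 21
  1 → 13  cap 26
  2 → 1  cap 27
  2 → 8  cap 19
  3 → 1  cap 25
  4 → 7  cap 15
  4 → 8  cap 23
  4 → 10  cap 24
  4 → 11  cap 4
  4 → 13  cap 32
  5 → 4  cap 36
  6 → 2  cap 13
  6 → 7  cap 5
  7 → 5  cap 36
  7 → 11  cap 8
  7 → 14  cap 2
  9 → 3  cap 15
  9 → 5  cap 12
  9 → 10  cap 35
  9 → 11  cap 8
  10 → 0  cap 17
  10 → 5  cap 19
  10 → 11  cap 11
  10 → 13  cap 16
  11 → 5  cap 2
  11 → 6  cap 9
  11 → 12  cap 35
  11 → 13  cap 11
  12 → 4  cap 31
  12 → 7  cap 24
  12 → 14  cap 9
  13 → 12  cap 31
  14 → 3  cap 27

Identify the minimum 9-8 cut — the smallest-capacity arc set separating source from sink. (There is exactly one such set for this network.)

augment #1: 9→3→1→8 push 15
augment #2: 9→5→4→8 push 12
augment #3: 9→10→0→4→8 push 11
augment #4: 9→11→6→2→8 push 8
augment #5: 9→10→0→6→2→8 push 5
augment #6: 9→10→0→14→3→1→8 push 1
augment #7: 9→10→11→12→14→3→1→8 push 5
max flow = 57; residual-reachable set from 9 gives S-side
cut edges (S→T): {(1,8), (4,8), (6,2)} total cap 57

Min-cut arcs: {(1,8), (4,8), (6,2)} (total capacity 57)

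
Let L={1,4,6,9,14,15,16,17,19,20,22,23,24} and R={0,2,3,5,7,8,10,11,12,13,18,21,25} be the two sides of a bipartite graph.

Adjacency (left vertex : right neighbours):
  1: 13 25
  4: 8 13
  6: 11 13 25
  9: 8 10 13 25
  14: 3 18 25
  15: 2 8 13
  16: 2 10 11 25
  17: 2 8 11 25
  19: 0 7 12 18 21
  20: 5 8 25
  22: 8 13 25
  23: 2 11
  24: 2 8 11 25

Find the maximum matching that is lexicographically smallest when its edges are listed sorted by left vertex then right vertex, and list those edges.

Lex-smallest maximum matching: {(1,13), (4,8), (6,11), (9,10), (14,3), (15,2), (16,25), (19,0), (20,5)}

|M| = 9 (so the lex-smallest maximum matching has 9 edges)
process left vertices in ascending order; for each, take the smallest-labelled available neighbour that still permits 9 edges overall, or leave it unmatched if none does
lex-smallest matching: {1-13, 4-8, 6-11, 9-10, 14-3, 15-2, 16-25, 19-0, 20-5}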